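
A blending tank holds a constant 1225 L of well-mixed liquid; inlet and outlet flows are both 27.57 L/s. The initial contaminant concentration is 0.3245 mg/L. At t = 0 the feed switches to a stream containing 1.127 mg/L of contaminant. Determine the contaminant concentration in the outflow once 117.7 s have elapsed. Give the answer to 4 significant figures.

Species balance on the tank: V dC/dt = Q(C_in − C).
Rewrite as dC/dt + C/τ = C_in/τ, τ = V/Q = 44.4324 s.
Solution: C(t) = C_in + (C₀ − C_in) e^(−t/τ).
C(117.7) = 1.127 + (0.3245 − 1.127)·e^(−117.7/44.4324) = 1.127 + (-0.802500)·0.0707240 = 1.07024 mg/L.

1.070 mg/L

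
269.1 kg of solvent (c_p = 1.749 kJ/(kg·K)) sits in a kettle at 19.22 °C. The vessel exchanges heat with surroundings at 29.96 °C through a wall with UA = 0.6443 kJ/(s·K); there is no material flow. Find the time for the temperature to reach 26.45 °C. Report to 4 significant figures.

817.0 s

Lumped-capacitance energy balance: M c_p dT/dt = UA(T_amb − T).
τ = M c_p/UA = 730.492 s; T_ss = T_amb = 29.9600 °C.
T(t) = T_ss + (T₀ − T_ss)e^(−t/τ); set T = 26.45:
t = −τ ln[(T − T_ss)/(T₀ − T_ss)] = −730.492 · ln(0.326816) = 816.952 s.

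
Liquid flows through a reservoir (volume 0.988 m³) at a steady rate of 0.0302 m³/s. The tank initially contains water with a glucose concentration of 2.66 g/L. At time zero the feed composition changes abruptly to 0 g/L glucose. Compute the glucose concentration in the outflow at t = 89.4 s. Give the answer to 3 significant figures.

Mass balance on the solute (V constant): V dC/dt = Q(C_in − C).
Time constant τ = V/Q = 0.988/0.0302 = 32.715 s.
This is linear first-order; C(t) = C_in + (C₀ − C_in) e^(−t/τ).
C(89.4) = 0 + (2.66 − 0)·e^(−89.4/32.715) = 0 + (2.6600)·0.065045 = 0.17302 g/L.

0.173 g/L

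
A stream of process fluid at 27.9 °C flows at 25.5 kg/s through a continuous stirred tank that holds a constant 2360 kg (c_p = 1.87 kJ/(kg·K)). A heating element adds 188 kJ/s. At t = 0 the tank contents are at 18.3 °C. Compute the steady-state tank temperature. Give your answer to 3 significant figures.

31.8 °C

First-law balance (no shaft work): M c_p dT/dt = ṁ c_p (T_in − T) + 188.
At steady state dT/dt = 0 ⇒ T_ss = T_in + Q̇/(ṁ c_p) = 27.9 + 188/(25.5·1.87) = 31.843 °C.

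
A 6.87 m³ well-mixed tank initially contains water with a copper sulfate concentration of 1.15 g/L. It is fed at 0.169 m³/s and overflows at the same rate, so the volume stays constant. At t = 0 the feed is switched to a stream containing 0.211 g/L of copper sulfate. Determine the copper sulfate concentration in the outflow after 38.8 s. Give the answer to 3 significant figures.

Mass balance on the solute (V constant): V dC/dt = Q(C_in − C).
So dC/dt = (C_in − C)/τ with τ = V/Q = 6.87/0.169 = 40.651 s.
C approaches C_in exponentially: C(t) = C_in + (C₀ − C_in) e^(−t/τ).
C(38.8) = 0.211 + (1.15 − 0.211)·e^(−38.8/40.651) = 0.211 + (0.93900)·0.38502 = 0.57253 g/L.

0.573 g/L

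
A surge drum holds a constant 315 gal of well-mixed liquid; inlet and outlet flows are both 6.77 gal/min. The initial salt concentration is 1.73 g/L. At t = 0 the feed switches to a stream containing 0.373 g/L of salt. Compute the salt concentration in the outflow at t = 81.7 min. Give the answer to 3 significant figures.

0.607 g/L

Accumulation = in − out for the solute gives V dC/dt = Q(C_in − C).
So dC/dt = (C_in − C)/τ with τ = V/Q = 315/6.77 = 46.529 min.
Integrating: C(t) = C_in + (C₀ − C_in) e^(−t/τ).
C(81.7) = 0.373 + (1.73 − 0.373)·e^(−81.7/46.529) = 0.373 + (1.3570)·0.17275 = 0.60742 g/L.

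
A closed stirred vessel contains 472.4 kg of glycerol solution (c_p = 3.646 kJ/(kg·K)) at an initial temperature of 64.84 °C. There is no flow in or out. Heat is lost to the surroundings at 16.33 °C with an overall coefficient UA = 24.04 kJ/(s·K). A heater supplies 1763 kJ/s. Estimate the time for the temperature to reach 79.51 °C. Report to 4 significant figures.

First-law balance (no shaft work): M c_p dT/dt = −UA(T − T_amb) + Q̇.
τ = M c_p/UA = 71.6460 s; T_ss = T_amb + Q̇/UA = 16.33 + 1763/24.04 = 89.6661 °C.
T(t) = T_ss + (T₀ − T_ss)e^(−t/τ); set T = 79.51:
t = −τ ln[(T − T_ss)/(T₀ − T_ss)] = −71.6460 · ln(0.409090) = 64.0387 s.

64.04 s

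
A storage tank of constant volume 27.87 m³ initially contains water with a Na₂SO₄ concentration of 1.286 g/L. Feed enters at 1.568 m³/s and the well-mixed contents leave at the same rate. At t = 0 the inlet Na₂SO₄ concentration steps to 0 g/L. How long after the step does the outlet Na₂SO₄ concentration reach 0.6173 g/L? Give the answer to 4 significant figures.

Species balance: V dC/dt = Q(C_in − C) ⇒ τ = V/Q = 17.7742 s.
C(t) = C_in + (C₀ − C_in) e^(−t/τ). Set C = 0.6173 and solve for t:
e^(−t/τ) = (C − C_in)/(C₀ − C_in) = (0.6173 − 0)/(1.286 − 0) = 0.480016
t = −τ ln(…) = 17.7742 × 0.733937 = 13.0452 s.

13.05 s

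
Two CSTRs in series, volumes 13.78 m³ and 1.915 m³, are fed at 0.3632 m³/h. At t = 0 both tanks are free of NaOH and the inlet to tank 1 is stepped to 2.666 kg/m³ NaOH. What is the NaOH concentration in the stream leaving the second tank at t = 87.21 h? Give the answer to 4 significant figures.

Time constants: τᵢ = Vᵢ/Q for each well-mixed tank.
τ₁ = 13.78/0.3632 = 37.9405 h; τ₂ = 1.915/0.3632 = 5.27258 h.
Tank 1: C₁ = C_in(1 − e^(−t/τ₁)). Tank 2 (τ₁ ≠ τ₂): C₂ = C_in[1 − (τ₁ e^(−t/τ₁) − τ₂ e^(−t/τ₂))/(τ₁ − τ₂)].
At t = 87.21: e^(−t/τ₁) = 0.100400, e^(−t/τ₂) = 6.55601e-08.
C₂ = 2.666·[1 − (37.9405·0.100400 − 5.27258·6.55601e-08)/(32.6680)] = 2.666·0.883396 = 2.35513 kg/m³.

2.355 kg/m³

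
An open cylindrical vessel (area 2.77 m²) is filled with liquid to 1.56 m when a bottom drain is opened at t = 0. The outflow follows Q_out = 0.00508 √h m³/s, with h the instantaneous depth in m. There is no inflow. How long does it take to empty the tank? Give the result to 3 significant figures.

With no inflow, A dh/dt = −0.00508 √h.
Separate and integrate: 2(√h − √h₀) = −(0.00508/A) t.
Tank is empty when √h = 0: t_empty = 2A√h₀/0.00508.
t_empty = 2·2.77·√1.56/0.00508 = 5.5400·1.2490/0.00508 = 1362.1 s.

1360 s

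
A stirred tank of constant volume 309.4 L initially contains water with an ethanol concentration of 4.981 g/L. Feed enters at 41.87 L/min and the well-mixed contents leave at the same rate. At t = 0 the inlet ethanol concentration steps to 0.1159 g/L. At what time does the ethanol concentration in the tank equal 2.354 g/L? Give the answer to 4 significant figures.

5.738 min

Species balance on the tank: V dC/dt = Q(C_in − C), so τ = V/Q = 7.38954 min.
C(t) = C_in + (C₀ − C_in) e^(−t/τ). Set C = 2.354 and solve for t:
e^(−t/τ) = (C − C_in)/(C₀ − C_in) = (2.354 − 0.1159)/(4.981 − 0.1159) = 0.460032
t = −τ ln(…) = 7.38954 × 0.776460 = 5.73768 min.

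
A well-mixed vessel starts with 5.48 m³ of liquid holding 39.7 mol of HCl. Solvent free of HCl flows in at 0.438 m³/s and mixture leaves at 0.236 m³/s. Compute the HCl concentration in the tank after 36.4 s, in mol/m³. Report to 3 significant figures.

Total volume: dV/dt = Q_in − Q_out = 0.20200 m³/s, so V(t) = 5.48 + 0.20200 t and V(36.4) = 12.833 m³.
Species balance (pure solvent in): dm/dt = −Q_out · m/V(t).
dm/m = −Q_out dt/(V₀ + 0.20200 t); integrating gives ln(m/m₀) = −(Q_out/(Q_in−Q_out)) ln(V/V₀).
m = m₀ (V₀/V)^(Q_out/(Q_in−Q_out)) = 39.7 × (5.48/12.833)^(1.1683) = 14.691 mol.
C = m/V = 14.691/12.833 = 1.1448 mol/m³.

1.14 mol/m³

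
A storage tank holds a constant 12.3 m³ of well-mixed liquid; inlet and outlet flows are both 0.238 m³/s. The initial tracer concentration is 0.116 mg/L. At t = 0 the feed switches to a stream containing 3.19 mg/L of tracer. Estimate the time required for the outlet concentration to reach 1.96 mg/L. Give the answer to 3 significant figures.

47.3 s

Species balance: V dC/dt = Q(C_in − C) ⇒ τ = V/Q = 51.681 s.
C(t) = C_in + (C₀ − C_in) e^(−t/τ). Set C = 1.96 and solve for t:
e^(−t/τ) = (C − C_in)/(C₀ − C_in) = (1.96 − 3.19)/(0.116 − 3.19) = 0.40013
t = −τ ln(…) = 51.681 × 0.91597 = 47.338 s.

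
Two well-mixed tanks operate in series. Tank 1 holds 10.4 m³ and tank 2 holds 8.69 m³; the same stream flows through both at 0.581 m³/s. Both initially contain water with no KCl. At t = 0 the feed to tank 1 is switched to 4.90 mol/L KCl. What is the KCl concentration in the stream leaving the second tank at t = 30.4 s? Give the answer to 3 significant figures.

2.71 mol/L

Each tank obeys Vᵢ dCᵢ/dt = Q(Cᵢ₋₁ − Cᵢ), so τᵢ = Vᵢ/Q.
τ₁ = 10.4/0.581 = 17.900 s; τ₂ = 8.69/0.581 = 14.957 s.
Tank 1: C₁ = C_in(1 − e^(−t/τ₁)). Tank 2 (τ₁ ≠ τ₂): C₂ = C_in[1 − (τ₁ e^(−t/τ₁) − τ₂ e^(−t/τ₂))/(τ₁ − τ₂)].
At t = 30.4: e^(−t/τ₁) = 0.18299, e^(−t/τ₂) = 0.13101.
C₂ = 4.90·[1 − (17.900·0.18299 − 14.957·0.13101)/(2.9432)] = 4.90·0.55283 = 2.7088 mol/L.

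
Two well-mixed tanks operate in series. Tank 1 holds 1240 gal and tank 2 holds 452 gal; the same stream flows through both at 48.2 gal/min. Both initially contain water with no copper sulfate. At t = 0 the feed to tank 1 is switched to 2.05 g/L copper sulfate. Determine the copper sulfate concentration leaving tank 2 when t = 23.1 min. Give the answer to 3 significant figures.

0.836 g/L

Species balance on tank i: dCᵢ/dt = (Cᵢ₋₁ − Cᵢ)/τᵢ with τᵢ = Vᵢ/Q.
τ₁ = 1240/48.2 = 25.726 min; τ₂ = 452/48.2 = 9.3776 min.
Tank 1: C₁ = C_in(1 − e^(−t/τ₁)). Tank 2 (τ₁ ≠ τ₂): C₂ = C_in[1 − (τ₁ e^(−t/τ₁) − τ₂ e^(−t/τ₂))/(τ₁ − τ₂)].
At t = 23.1: e^(−t/τ₁) = 0.40742, e^(−t/τ₂) = 0.085152.
C₂ = 2.05·[1 − (25.726·0.40742 − 9.3776·0.085152)/(16.349)] = 2.05·0.40773 = 0.83585 g/L.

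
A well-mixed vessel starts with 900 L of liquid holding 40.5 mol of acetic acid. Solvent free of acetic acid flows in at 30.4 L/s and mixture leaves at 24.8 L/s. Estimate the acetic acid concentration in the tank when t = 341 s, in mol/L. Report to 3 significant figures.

9.32e-05 mol/L

Total volume: dV/dt = Q_in − Q_out = 5.6000 L/s, so V(t) = 900 + 5.6000 t and V(341) = 2809.6 L.
Solute balance: dm/dt = 0 − Q_out C = −Q_out m/V(t).
dm/m = −Q_out dt/(V₀ + 5.6000 t); integrating gives ln(m/m₀) = −(Q_out/(Q_in−Q_out)) ln(V/V₀).
m = m₀ (V₀/V)^(Q_out/(Q_in−Q_out)) = 40.5 × (900/2809.6)^(4.4286) = 0.26179 mol.
C = m/V = 0.26179/2809.6 = 9.3179e-05 mol/L.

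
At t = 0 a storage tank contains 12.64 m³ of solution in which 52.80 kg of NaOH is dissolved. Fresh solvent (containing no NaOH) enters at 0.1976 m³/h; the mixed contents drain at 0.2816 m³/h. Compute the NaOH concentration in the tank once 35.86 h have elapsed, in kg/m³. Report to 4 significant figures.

2.202 kg/m³

Let m(t) be the amount of NaOH. Volume: V(t) = V₀ + (Q_in − Q_out) t = 12.64 − 0.0840000 t; V(35.86) = 9.62776 m³.
Solute balance: dm/dt = 0 − Q_out C = −Q_out m/V(t).
Separate: dm/m = −Q_out dt/V(t) ⇒ ln(m/m₀) = −(Q_out/(Q_in−Q_out)) ln(V/V₀).
m = m₀ (V₀/V)^(Q_out/(Q_in−Q_out)) = 52.80 × (12.64/9.62776)^(-3.35238) = 21.1987 kg.
C = m/V = 21.1987/9.62776 = 2.20183 kg/m³.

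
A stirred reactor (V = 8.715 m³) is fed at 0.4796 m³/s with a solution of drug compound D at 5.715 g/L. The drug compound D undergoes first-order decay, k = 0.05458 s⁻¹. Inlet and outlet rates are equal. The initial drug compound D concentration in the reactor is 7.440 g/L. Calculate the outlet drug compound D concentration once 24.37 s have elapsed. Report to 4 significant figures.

3.185 g/L

Species balance: V dC/dt = Q C_in − Q C − k V C.
This is linear with rate a = Q/V + k = 0.109612 s⁻¹.
C_ss = Q C_in/(Q + kV) = 2.86927 g/L; C(t) = C_ss + (C₀ − C_ss) e^(−a t).
C(24.37) = 2.86927 + (4.57073)·e^(−0.109612·24.37) = 2.86927 + (4.57073)·0.0691668 = 3.18541 g/L.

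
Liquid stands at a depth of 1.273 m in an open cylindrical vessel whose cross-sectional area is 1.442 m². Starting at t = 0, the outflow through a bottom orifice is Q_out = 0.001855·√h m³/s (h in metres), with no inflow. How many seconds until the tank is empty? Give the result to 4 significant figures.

1754 s

With no inflow, A dh/dt = −0.001855 √h.
Separate and integrate: 2(√h − √h₀) = −(0.001855/A) t.
Tank is empty when √h = 0: t_empty = 2A√h₀/0.001855.
t_empty = 2·1.442·√1.273/0.001855 = 2.88400·1.12827/0.001855 = 1754.15 s.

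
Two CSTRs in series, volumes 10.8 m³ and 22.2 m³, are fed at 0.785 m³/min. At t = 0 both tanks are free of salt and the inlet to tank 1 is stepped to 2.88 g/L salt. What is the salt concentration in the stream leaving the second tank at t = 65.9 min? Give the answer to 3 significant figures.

2.36 g/L

Species balance on tank i: dCᵢ/dt = (Cᵢ₋₁ − Cᵢ)/τᵢ with τᵢ = Vᵢ/Q.
τ₁ = 10.8/0.785 = 13.758 min; τ₂ = 22.2/0.785 = 28.280 min.
Tank 1: C₁ = C_in(1 − e^(−t/τ₁)). Tank 2 (τ₁ ≠ τ₂): C₂ = C_in[1 − (τ₁ e^(−t/τ₁) − τ₂ e^(−t/τ₂))/(τ₁ − τ₂)].
At t = 65.9: e^(−t/τ₁) = 0.0083128, e^(−t/τ₂) = 0.097272.
C₂ = 2.88·[1 − (13.758·0.0083128 − 28.280·0.097272)/(-14.522)] = 2.88·0.81845 = 2.3571 g/L.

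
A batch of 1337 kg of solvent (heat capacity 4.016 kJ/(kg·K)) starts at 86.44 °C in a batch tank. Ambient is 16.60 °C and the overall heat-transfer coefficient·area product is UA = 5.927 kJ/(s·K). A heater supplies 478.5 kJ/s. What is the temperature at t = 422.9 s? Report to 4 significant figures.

90.50 °C

Energy balance: M c_p dT/dt = −UA(T − T_amb) + Q̇.
dT/dt = (T_ss − T)/τ with T_ss = T_amb + Q̇/UA = 16.60 + 478.5/5.927 = 97.3322 °C, τ = M c_p/UA = 1337·4.016/5.927 = 905.921 s.
Integrating: T(t) = T_ss + (T₀ − T_ss) e^(−t/τ).
T(422.9) = 97.3322 + (-10.8922)·0.626994 = 90.5029 °C.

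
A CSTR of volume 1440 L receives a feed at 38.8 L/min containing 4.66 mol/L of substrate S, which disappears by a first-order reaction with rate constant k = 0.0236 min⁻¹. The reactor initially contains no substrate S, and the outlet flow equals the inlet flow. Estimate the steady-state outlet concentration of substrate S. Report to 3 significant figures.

2.48 mol/L

V dC/dt = Q(C_in − C) − k V C.
At steady state: 0 = Q C_in − (Q + kV) C_ss, so C_ss = Q C_in/(Q + kV).
C_ss = 38.8·4.66/(38.8 + 0.0236·1440) = 180.81/72.784 = 2.4842 mol/L.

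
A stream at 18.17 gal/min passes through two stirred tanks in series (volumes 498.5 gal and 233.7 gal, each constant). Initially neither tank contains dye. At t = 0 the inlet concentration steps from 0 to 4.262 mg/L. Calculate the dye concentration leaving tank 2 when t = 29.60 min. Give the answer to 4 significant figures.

1.911 mg/L

Time constants: τᵢ = Vᵢ/Q for each well-mixed tank.
τ₁ = 498.5/18.17 = 27.4353 min; τ₂ = 233.7/18.17 = 12.8619 min.
Solving the cascade with C₁(0)=C₂(0)=0 gives C₂(t) = C_in[1 − (τ₁ e^(−t/τ₁) − τ₂ e^(−t/τ₂))/(τ₁ − τ₂)].
At t = 29.60: e^(−t/τ₁) = 0.339969, e^(−t/τ₂) = 0.100121.
C₂ = 4.262·[1 − (27.4353·0.339969 − 12.8619·0.100121)/(14.5735)] = 4.262·0.448352 = 1.91088 mg/L.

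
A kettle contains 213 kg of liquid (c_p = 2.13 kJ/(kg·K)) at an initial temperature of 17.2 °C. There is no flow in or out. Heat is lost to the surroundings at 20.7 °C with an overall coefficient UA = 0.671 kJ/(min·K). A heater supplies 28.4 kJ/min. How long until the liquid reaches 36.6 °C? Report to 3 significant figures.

Lumped-capacitance energy balance: M c_p dT/dt = UA(T_amb − T) + Q̇.
τ = M c_p/UA = 676.14 min; T_ss = T_amb + Q̇/UA = 20.7 + 28.4/0.671 = 63.025 °C.
T(t) = T_ss + (T₀ − T_ss)e^(−t/τ); set T = 36.6:
t = −τ ln[(T − T_ss)/(T₀ − T_ss)] = −676.14 · ln(0.57665) = 372.23 min.

372 min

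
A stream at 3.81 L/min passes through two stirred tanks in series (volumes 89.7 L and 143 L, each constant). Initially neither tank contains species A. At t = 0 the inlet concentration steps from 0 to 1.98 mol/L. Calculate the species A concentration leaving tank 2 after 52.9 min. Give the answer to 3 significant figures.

1.03 mol/L

Species balance on tank i: dCᵢ/dt = (Cᵢ₋₁ − Cᵢ)/τᵢ with τᵢ = Vᵢ/Q.
τ₁ = 89.7/3.81 = 23.543 min; τ₂ = 143/3.81 = 37.533 min.
Solving the cascade with C₁(0)=C₂(0)=0 gives C₂(t) = C_in[1 − (τ₁ e^(−t/τ₁) − τ₂ e^(−t/τ₂))/(τ₁ − τ₂)].
At t = 52.9: e^(−t/τ₁) = 0.10572, e^(−t/τ₂) = 0.24428.
C₂ = 1.98·[1 − (23.543·0.10572 − 37.533·0.24428)/(-13.990)] = 1.98·0.52254 = 1.0346 mol/L.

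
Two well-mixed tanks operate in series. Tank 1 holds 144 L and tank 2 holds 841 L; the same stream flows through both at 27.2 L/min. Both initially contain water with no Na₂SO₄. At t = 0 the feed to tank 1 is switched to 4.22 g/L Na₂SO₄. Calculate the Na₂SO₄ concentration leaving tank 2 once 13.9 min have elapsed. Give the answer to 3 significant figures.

1.03 g/L

Time constants: τᵢ = Vᵢ/Q for each well-mixed tank.
τ₁ = 144/27.2 = 5.2941 min; τ₂ = 841/27.2 = 30.919 min.
Tank 1: C₁ = C_in(1 − e^(−t/τ₁)). Tank 2 (τ₁ ≠ τ₂): C₂ = C_in[1 − (τ₁ e^(−t/τ₁) − τ₂ e^(−t/τ₂))/(τ₁ − τ₂)].
At t = 13.9: e^(−t/τ₁) = 0.072400, e^(−t/τ₂) = 0.63791.
C₂ = 4.22·[1 − (5.2941·0.072400 − 30.919·0.63791)/(-25.625)] = 4.22·0.24526 = 1.0350 g/L.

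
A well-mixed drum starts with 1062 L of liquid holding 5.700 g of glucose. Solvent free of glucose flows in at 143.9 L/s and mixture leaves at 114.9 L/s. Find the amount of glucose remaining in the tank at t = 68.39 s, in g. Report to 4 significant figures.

0.08774 g

Total volume: dV/dt = Q_in − Q_out = 29.0000 L/s, so V(t) = 1062 + 29.0000 t and V(68.39) = 3045.31 L.
No glucose enters, so dm/dt = −Q_out · (m/V).
dm/m = −Q_out dt/(V₀ + 29.0000 t); integrating gives ln(m/m₀) = −(Q_out/(Q_in−Q_out)) ln(V/V₀).
m = m₀ (V₀/V)^(Q_out/(Q_in−Q_out)) = 5.700 × (1062/3045.31)^(3.96207) = 0.0877406 g.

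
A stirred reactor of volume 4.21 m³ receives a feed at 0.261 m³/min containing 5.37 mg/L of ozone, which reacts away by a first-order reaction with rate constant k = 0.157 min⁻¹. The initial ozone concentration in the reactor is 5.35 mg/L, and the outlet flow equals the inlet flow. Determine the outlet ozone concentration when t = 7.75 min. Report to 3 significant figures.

Accumulation = in − out − consumed: V dC/dt = Q C_in − Q C − k V C.
dC/dt = (Q/V) C_in − (Q/V + k) C; effective rate a = Q/V + k = 0.061995 + 0.157 = 0.21900 min⁻¹.
C_ss = Q C_in/(Q + kV) = 1.5202 mg/L; C(t) = C_ss + (C₀ − C_ss) e^(−a t).
C(7.75) = 1.5202 + (3.8298)·e^(−0.21900·7.75) = 1.5202 + (3.8298)·0.18319 = 2.2218 mg/L.

2.22 mg/L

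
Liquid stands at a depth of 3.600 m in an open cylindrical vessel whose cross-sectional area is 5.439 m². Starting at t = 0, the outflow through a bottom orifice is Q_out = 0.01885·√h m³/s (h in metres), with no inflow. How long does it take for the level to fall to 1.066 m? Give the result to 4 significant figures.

499.1 s

Volume balance on the tank: A dh/dt = −0.01885 √h.
∫ h^(−1/2) dh = −(0.01885/A) ∫ dt, giving 2√h = 2√h₀ − (0.01885/A) t.
t = 2A(√h₀ − √h)/0.01885 = 2·5.439·(√3.600 − √1.066)/0.01885
  = 10.8780 × (1.89737 − 1.03247) / 0.01885 = 499.115 s.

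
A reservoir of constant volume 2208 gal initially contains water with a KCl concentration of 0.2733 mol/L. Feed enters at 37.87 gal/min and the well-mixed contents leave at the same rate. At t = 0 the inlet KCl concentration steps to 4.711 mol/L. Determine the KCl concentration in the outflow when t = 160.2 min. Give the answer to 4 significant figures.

Unsteady species balance (constant V, well mixed): V dC/dt = Q(C_in − C).
So dC/dt = (C_in − C)/τ with τ = V/Q = 2208/37.87 = 58.3047 min.
C approaches C_in exponentially: C(t) = C_in + (C₀ − C_in) e^(−t/τ).
C(160.2) = 4.711 + (0.2733 − 4.711)·e^(−160.2/58.3047) = 4.711 + (-4.43770)·0.0640793 = 4.42664 mol/L.

4.427 mol/L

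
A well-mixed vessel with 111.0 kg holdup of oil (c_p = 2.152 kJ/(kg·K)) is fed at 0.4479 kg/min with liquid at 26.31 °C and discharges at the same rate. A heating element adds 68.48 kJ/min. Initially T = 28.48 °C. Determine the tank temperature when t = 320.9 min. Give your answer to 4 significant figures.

78.49 °C

M c_p dT/dt = ṁ c_p (T_in − T) + Q̇.
Rearrange: dT/dt = (T_ss − T)/τ with τ = M/ṁ = 247.823 min and T_ss = T_in + Q̇/(ṁ c_p) = 97.3561 °C.
Solution: T(t) = T_ss + (T₀ − T_ss) e^(−t/τ).
T(320.9) = 97.3561 + (-68.8761)·e^(−320.9/247.823) = 97.3561 + (-68.8761)·0.273932 = 78.4887 °C.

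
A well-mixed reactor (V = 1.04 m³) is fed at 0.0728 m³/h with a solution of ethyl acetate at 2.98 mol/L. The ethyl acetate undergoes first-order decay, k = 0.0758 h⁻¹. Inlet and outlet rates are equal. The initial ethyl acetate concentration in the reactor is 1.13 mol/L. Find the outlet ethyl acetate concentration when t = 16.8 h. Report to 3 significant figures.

1.40 mol/L

Species balance: V dC/dt = Q C_in − Q C − k V C.
dC/dt = (Q/V) C_in − (Q/V + k) C; effective rate a = Q/V + k = 0.070000 + 0.0758 = 0.14580 h⁻¹.
C_ss = Q C_in/(Q + kV) = 1.4307 mol/L; C(t) = C_ss + (C₀ − C_ss) e^(−a t).
C(16.8) = 1.4307 + (-0.30073)·e^(−0.14580·16.8) = 1.4307 + (-0.30073)·0.086342 = 1.4048 mol/L.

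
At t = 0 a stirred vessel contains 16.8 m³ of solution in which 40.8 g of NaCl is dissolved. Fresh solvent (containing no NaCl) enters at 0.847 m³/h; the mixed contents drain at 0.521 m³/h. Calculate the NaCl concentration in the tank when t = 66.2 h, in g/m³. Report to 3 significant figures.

0.284 g/m³

Let m(t) be the amount of NaCl. Volume: V(t) = V₀ + (Q_in − Q_out) t = 16.8 + 0.32600 t; V(66.2) = 38.381 m³.
Species balance (pure solvent in): dm/dt = −Q_out · m/V(t).
Separate: dm/m = −Q_out dt/V(t) ⇒ ln(m/m₀) = −(Q_out/(Q_in−Q_out)) ln(V/V₀).
m = m₀ (V₀/V)^(Q_out/(Q_in−Q_out)) = 40.8 × (16.8/38.381)^(1.5982) = 10.895 g.
C = m/V = 10.895/38.381 = 0.28386 g/m³.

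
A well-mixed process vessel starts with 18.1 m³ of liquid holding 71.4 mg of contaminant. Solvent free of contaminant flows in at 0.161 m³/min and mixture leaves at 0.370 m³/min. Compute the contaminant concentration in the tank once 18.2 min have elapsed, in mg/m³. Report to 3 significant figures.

Total volume: dV/dt = Q_in − Q_out = -0.20900 m³/min, so V(t) = 18.1 − 0.20900 t and V(18.2) = 14.296 m³.
Species balance (pure solvent in): dm/dt = −Q_out · m/V(t).
dm/m = −Q_out dt/(V₀ − 0.20900 t); integrating gives ln(m/m₀) = −(Q_out/(Q_in−Q_out)) ln(V/V₀).
m = m₀ (V₀/V)^(Q_out/(Q_in−Q_out)) = 71.4 × (18.1/14.296)^(-1.7703) = 47.023 mg.
C = m/V = 47.023/14.296 = 3.2892 mg/m³.

3.29 mg/m³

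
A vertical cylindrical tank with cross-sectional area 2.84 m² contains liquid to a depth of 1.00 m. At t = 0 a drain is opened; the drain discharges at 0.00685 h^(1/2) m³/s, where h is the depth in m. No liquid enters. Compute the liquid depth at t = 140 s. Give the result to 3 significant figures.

A dh/dt = −Q_out = −0.00685 √h.
This is separable: 2 d(√h)/dt = −0.00685/A, so √h = √h₀ − (0.00685/(2A)) t.
√h = √1.00 − 0.00685·140/(2·2.84) = 1.0000 − 0.16884 = 0.83116.
h = 0.83116² = 0.69083 m.

0.691 m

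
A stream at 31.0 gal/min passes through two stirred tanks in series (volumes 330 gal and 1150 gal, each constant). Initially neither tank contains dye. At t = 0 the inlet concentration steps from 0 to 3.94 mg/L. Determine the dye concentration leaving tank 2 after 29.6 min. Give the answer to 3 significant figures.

1.55 mg/L

Species balance on tank i: dCᵢ/dt = (Cᵢ₋₁ − Cᵢ)/τᵢ with τᵢ = Vᵢ/Q.
τ₁ = 330/31.0 = 10.645 min; τ₂ = 1150/31.0 = 37.097 min.
Tank 1: C₁ = C_in(1 − e^(−t/τ₁)). Tank 2 (τ₁ ≠ τ₂): C₂ = C_in[1 − (τ₁ e^(−t/τ₁) − τ₂ e^(−t/τ₂))/(τ₁ − τ₂)].
At t = 29.6: e^(−t/τ₁) = 0.062001, e^(−t/τ₂) = 0.45027.
C₂ = 3.94·[1 − (10.645·0.062001 − 37.097·0.45027)/(-26.452)] = 3.94·0.39348 = 1.5503 mg/L.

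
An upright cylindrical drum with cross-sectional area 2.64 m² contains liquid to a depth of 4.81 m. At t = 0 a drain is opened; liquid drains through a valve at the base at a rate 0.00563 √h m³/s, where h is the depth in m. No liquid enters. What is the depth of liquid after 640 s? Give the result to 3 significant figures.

2.28 m

Mass balance (ρ constant): A dh/dt = −0.00563 √h.
Separate and integrate: 2(√h − √h₀) = −(0.00563/A) t.
√h = √4.81 − 0.00563·640/(2·2.64) = 2.1932 − 0.68242 = 1.5107.
h = 1.5107² = 2.2824 m.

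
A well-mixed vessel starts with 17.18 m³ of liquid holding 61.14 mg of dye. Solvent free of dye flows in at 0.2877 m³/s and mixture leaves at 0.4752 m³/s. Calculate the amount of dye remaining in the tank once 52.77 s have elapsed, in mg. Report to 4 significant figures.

6.952 mg

Let m(t) be the amount of dye. Volume: V(t) = V₀ + (Q_in − Q_out) t = 17.18 − 0.187500 t; V(52.77) = 7.28562 m³.
Species balance (pure solvent in): dm/dt = −Q_out · m/V(t).
dm/m = −Q_out dt/(V₀ − 0.187500 t); integrating gives ln(m/m₀) = −(Q_out/(Q_in−Q_out)) ln(V/V₀).
m = m₀ (V₀/V)^(Q_out/(Q_in−Q_out)) = 61.14 × (17.18/7.28562)^(-2.53440) = 6.95214 mg.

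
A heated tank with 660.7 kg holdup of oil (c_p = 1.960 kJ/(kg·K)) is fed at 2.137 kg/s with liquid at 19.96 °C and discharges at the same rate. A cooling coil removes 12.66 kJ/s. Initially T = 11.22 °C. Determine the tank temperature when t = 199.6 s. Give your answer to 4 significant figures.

First-law balance (no shaft work): M c_p dT/dt = ṁ c_p (T_in − T) − 12.66.
τ = M/ṁ = 309.172 s; T_ss = T_in − Q̇/(ṁ c_p) = 19.96 − 12.66/(2.137·1.960) = 16.9375 °C.
T approaches T_ss exponentially: T(t) = T_ss + (T₀ − T_ss) e^(−t/τ).
T(199.6) = 16.9375 + (-5.71745)·e^(−199.6/309.172) = 16.9375 + (-5.71745)·0.524350 = 13.9395 °C.

13.94 °C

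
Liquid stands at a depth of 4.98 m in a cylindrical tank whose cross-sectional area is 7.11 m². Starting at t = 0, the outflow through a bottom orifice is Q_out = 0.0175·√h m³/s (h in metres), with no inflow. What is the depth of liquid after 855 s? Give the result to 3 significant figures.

1.39 m

Accumulation of liquid (constant cross-section A): A dh/dt = −0.0175 √h.
Separate and integrate: 2(√h − √h₀) = −(0.0175/A) t.
√h = √4.98 − 0.0175·855/(2·7.11) = 2.2316 − 1.0522 = 1.1794.
h = 1.1794² = 1.3909 m.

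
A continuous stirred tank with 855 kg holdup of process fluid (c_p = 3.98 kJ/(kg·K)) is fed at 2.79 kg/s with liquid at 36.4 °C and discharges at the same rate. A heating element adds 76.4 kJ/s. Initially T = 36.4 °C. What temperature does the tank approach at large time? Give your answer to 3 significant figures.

43.3 °C

Energy balance: M c_p dT/dt = ṁ c_p (T_in − T) + 76.4.
At steady state dT/dt = 0 ⇒ T_ss = T_in + Q̇/(ṁ c_p) = 36.4 + 76.4/(2.79·3.98) = 43.280 °C.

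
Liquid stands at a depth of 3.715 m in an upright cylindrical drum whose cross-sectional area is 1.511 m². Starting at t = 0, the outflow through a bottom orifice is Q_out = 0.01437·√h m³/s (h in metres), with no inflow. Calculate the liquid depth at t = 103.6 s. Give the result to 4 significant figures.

2.059 m

With no inflow, A dh/dt = −0.01437 √h.
∫ h^(−1/2) dh = −(0.01437/A) ∫ dt, giving 2√h = 2√h₀ − (0.01437/A) t.
√h = √3.715 − 0.01437·103.6/(2·1.511) = 1.92743 − 0.492631 = 1.43480.
h = 1.43480² = 2.05866 m.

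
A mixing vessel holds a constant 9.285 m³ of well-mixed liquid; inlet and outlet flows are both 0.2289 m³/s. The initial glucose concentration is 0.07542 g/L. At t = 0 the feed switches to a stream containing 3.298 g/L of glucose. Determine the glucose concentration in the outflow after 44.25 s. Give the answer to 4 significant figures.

2.215 g/L

Accumulation = in − out for the solute gives V dC/dt = Q(C_in − C).
Time constant τ = V/Q = 9.285/0.2289 = 40.5636 s.
Solution: C(t) = C_in + (C₀ − C_in) e^(−t/τ).
C(44.25) = 3.298 + (0.07542 − 3.298)·e^(−44.25/40.5636) = 3.298 + (-3.22258)·0.335921 = 2.21547 g/L.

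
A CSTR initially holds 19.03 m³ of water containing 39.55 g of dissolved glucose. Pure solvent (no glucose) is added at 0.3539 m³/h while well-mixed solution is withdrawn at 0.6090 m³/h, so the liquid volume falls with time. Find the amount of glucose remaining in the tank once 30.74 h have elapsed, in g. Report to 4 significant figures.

Total volume: dV/dt = Q_in − Q_out = -0.255100 m³/h, so V(t) = 19.03 − 0.255100 t and V(30.74) = 11.1882 m³.
No glucose enters, so dm/dt = −Q_out · (m/V).
Separate: dm/m = −Q_out dt/V(t) ⇒ ln(m/m₀) = −(Q_out/(Q_in−Q_out)) ln(V/V₀).
m = m₀ (V₀/V)^(Q_out/(Q_in−Q_out)) = 39.55 × (19.03/11.1882)^(-2.38730) = 11.1288 g.

11.13 g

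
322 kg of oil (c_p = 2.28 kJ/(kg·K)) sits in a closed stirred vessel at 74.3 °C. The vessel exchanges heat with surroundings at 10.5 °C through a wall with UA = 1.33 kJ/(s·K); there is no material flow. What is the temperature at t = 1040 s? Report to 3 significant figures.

Lumped-capacitance energy balance: M c_p dT/dt = UA(T_amb − T).
dT/dt = (T_ss − T)/τ with T_ss = T_amb = 10.500 °C, τ = M c_p/UA = 322·2.28/1.33 = 552.00 s.
This is linear first-order; T(t) = T_ss + (T₀ − T_ss) e^(−t/τ).
T(1040) = 10.500 + (63.800)·0.15197 = 20.196 °C.

20.2 °C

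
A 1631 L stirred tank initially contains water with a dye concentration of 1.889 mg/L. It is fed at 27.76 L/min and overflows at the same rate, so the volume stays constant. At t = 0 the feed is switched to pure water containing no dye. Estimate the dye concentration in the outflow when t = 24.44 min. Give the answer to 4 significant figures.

1.246 mg/L

Transient balance on the dissolved component: V dC/dt = Q(C_in − C).
Rewrite as dC/dt + C/τ = C_in/τ, τ = V/Q = 58.7536 min.
Integrating: C(t) = C_in + (C₀ − C_in) e^(−t/τ).
C(24.44) = 0 + (1.889 − 0)·e^(−24.44/58.7536) = 0 + (1.88900)·0.659697 = 1.24617 mg/L.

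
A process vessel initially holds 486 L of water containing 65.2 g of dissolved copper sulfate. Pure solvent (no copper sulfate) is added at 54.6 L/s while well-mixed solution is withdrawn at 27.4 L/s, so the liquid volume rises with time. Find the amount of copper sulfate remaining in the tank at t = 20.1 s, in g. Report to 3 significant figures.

Let m(t) be the amount of copper sulfate. Volume: V(t) = V₀ + (Q_in − Q_out) t = 486 + 27.200 t; V(20.1) = 1032.7 L.
Species balance (pure solvent in): dm/dt = −Q_out · m/V(t).
Separate: dm/m = −Q_out dt/V(t) ⇒ ln(m/m₀) = −(Q_out/(Q_in−Q_out)) ln(V/V₀).
m = m₀ (V₀/V)^(Q_out/(Q_in−Q_out)) = 65.2 × (486/1032.7)^(1.0074) = 30.514 g.

30.5 g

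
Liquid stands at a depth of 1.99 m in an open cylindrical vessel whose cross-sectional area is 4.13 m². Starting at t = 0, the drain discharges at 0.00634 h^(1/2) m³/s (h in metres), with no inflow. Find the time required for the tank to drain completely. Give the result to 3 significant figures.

With no inflow, A dh/dt = −0.00634 √h.
∫ h^(−1/2) dh = −(0.00634/A) ∫ dt, giving 2√h = 2√h₀ − (0.00634/A) t.
Set h = 0: 2√h₀ = (0.00634/A) t_empty ⇒ t_empty = 2A√h₀/0.00634.
t_empty = 2·4.13·√1.99/0.00634 = 8.2600·1.4107/0.00634 = 1837.9 s.

1840 s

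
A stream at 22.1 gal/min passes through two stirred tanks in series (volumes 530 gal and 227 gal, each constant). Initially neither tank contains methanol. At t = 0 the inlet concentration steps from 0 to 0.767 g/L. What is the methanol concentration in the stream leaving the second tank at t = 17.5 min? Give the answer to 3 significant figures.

0.225 g/L

Time constants: τᵢ = Vᵢ/Q for each well-mixed tank.
τ₁ = 530/22.1 = 23.982 min; τ₂ = 227/22.1 = 10.271 min.
Solving the cascade with C₁(0)=C₂(0)=0 gives C₂(t) = C_in[1 − (τ₁ e^(−t/τ₁) − τ₂ e^(−t/τ₂))/(τ₁ − τ₂)].
At t = 17.5: e^(−t/τ₁) = 0.48205, e^(−t/τ₂) = 0.18200.
C₂ = 0.767·[1 − (23.982·0.48205 − 10.271·0.18200)/(13.710)] = 0.767·0.29317 = 0.22486 g/L.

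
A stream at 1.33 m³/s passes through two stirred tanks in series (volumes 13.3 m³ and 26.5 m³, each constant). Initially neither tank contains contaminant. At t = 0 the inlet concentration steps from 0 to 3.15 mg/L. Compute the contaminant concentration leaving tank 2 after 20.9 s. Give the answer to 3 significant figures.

Each tank obeys Vᵢ dCᵢ/dt = Q(Cᵢ₋₁ − Cᵢ), so τᵢ = Vᵢ/Q.
τ₁ = 13.3/1.33 = 10.000 s; τ₂ = 26.5/1.33 = 19.925 s.
Tank 1: C₁ = C_in(1 − e^(−t/τ₁)). Tank 2 (τ₁ ≠ τ₂): C₂ = C_in[1 − (τ₁ e^(−t/τ₁) − τ₂ e^(−t/τ₂))/(τ₁ − τ₂)].
At t = 20.9: e^(−t/τ₁) = 0.12369, e^(−t/τ₂) = 0.35031.
C₂ = 3.15·[1 − (10.000·0.12369 − 19.925·0.35031)/(-9.9248)] = 3.15·0.42135 = 1.3273 mg/L.

1.33 mg/L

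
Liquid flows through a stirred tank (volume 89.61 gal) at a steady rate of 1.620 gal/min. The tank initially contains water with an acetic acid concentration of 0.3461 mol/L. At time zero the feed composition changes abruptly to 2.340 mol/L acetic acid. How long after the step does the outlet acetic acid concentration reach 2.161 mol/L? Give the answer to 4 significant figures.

Species balance: V dC/dt = Q(C_in − C) ⇒ τ = V/Q = 55.3148 min.
C(t) = C_in + (C₀ − C_in) e^(−t/τ). Set C = 2.161 and solve for t:
e^(−t/τ) = (C − C_in)/(C₀ − C_in) = (2.161 − 2.340)/(0.3461 − 2.340) = 0.0897738
t = −τ ln(…) = 55.3148 × 2.41046 = 133.334 min.

133.3 min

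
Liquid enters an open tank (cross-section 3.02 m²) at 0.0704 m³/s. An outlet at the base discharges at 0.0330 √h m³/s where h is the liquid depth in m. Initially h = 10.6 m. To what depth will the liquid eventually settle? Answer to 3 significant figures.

4.55 m

A dh/dt = Q_in − 0.0330 √h. Steady state requires inflow = outflow:
Q_in = 0.0330 √h_ss ⇒ √h_ss = 0.0704/0.0330 = 2.1333.
h_ss = 2.1333² = 4.5511 m. (Since h₀ = 10.6 m > h_ss, the level will fall toward this value.)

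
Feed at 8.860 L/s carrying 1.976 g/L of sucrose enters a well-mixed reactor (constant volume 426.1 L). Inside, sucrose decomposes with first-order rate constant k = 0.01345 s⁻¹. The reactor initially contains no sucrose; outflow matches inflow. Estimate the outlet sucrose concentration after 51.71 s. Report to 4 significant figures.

0.9956 g/L

Species balance: V dC/dt = Q C_in − Q C − k V C.
dC/dt = (Q/V) C_in − (Q/V + k) C; effective rate a = Q/V + k = 0.0207932 + 0.01345 = 0.0342432 s⁻¹.
C_ss = Q C_in/(Q + kV) = 1.19987 g/L; C(t) = C_ss + (C₀ − C_ss) e^(−a t).
C(51.71) = 1.19987 + (-1.19987)·e^(−0.0342432·51.71) = 1.19987 + (-1.19987)·0.170211 = 0.995639 g/L.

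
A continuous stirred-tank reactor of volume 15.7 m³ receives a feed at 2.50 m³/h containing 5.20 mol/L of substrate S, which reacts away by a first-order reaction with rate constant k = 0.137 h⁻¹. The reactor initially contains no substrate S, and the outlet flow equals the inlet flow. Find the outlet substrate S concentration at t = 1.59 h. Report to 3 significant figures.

1.05 mol/L

Accumulation = in − out − consumed: V dC/dt = Q C_in − Q C − k V C.
dC/dt = (Q/V) C_in − (Q/V + k) C; effective rate a = Q/V + k = 0.15924 + 0.137 = 0.29624 h⁻¹.
C_ss = Q C_in/(Q + kV) = 2.7952 mol/L; C(t) = C_ss + (C₀ − C_ss) e^(−a t).
C(1.59) = 2.7952 + (-2.7952)·e^(−0.29624·1.59) = 2.7952 + (-2.7952)·0.62437 = 1.0499 mol/L.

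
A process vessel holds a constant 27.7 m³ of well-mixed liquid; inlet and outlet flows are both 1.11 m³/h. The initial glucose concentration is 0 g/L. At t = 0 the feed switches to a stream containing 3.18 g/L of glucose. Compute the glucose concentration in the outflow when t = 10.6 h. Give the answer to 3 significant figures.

Mass balance on the solute (V constant): V dC/dt = Q(C_in − C).
Time constant τ = V/Q = 27.7/1.11 = 24.955 h.
Integrating: C(t) = C_in + (C₀ − C_in) e^(−t/τ).
C(10.6) = 3.18 + (0 − 3.18)·e^(−10.6/24.955) = 3.18 + (-3.1800)·0.65392 = 1.1005 g/L.

1.10 g/L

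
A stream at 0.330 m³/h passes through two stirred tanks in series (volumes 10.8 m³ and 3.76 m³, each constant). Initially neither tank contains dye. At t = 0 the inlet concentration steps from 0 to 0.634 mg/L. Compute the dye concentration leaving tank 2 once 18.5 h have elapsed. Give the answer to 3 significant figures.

Each tank obeys Vᵢ dCᵢ/dt = Q(Cᵢ₋₁ − Cᵢ), so τᵢ = Vᵢ/Q.
τ₁ = 10.8/0.330 = 32.727 h; τ₂ = 3.76/0.330 = 11.394 h.
Tank 1: C₁ = C_in(1 − e^(−t/τ₁)). Tank 2 (τ₁ ≠ τ₂): C₂ = C_in[1 − (τ₁ e^(−t/τ₁) − τ₂ e^(−t/τ₂))/(τ₁ − τ₂)].
At t = 18.5: e^(−t/τ₁) = 0.56820, e^(−t/τ₂) = 0.19717.
C₂ = 0.634·[1 − (32.727·0.56820 − 11.394·0.19717)/(21.333)] = 0.634·0.23363 = 0.14812 mg/L.

0.148 mg/L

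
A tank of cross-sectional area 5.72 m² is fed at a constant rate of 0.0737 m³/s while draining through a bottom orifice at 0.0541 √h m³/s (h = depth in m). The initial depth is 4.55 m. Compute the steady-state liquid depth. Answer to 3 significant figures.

A dh/dt = Q_in − 0.0541 √h. Steady state requires inflow = outflow:
Q_in = 0.0541 √h_ss ⇒ √h_ss = 0.0737/0.0541 = 1.3623.
h_ss = 1.3623² = 1.8558 m. (Since h₀ = 4.55 m > h_ss, the level will fall toward this value.)

1.86 m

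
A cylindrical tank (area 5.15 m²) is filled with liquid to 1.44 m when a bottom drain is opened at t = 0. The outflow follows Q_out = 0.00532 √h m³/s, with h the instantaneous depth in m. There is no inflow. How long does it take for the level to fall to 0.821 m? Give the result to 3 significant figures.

569 s

With no inflow, A dh/dt = −0.00532 √h.
Separate and integrate: 2(√h − √h₀) = −(0.00532/A) t.
t = 2A(√h₀ − √h)/0.00532 = 2·5.15·(√1.44 − √0.821)/0.00532
  = 10.300 × (1.2000 − 0.90609) / 0.00532 = 569.04 s.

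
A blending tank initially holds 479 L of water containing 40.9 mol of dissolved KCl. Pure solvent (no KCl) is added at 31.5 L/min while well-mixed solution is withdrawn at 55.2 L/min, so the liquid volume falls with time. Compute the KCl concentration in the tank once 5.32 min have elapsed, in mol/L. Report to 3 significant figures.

Total volume: dV/dt = Q_in − Q_out = -23.700 L/min, so V(t) = 479 − 23.700 t and V(5.32) = 352.92 L.
No KCl enters, so dm/dt = −Q_out · (m/V).
Separate: dm/m = −Q_out dt/V(t) ⇒ ln(m/m₀) = −(Q_out/(Q_in−Q_out)) ln(V/V₀).
m = m₀ (V₀/V)^(Q_out/(Q_in−Q_out)) = 40.9 × (479/352.92)^(-2.3291) = 20.079 mol.
C = m/V = 20.079/352.92 = 0.056893 mol/L.

0.0569 mol/L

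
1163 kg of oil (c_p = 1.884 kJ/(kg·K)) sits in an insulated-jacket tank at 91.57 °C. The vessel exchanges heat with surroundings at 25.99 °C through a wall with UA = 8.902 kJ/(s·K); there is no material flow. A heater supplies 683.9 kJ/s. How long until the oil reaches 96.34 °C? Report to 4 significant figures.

M c_p dT/dt = −UA(T − T_amb) + Q̇.
τ = M c_p/UA = 246.135 s; T_ss = T_amb + Q̇/UA = 25.99 + 683.9/8.902 = 102.815 °C.
T(t) = T_ss + (T₀ − T_ss)e^(−t/τ); set T = 96.34:
t = −τ ln[(T − T_ss)/(T₀ − T_ss)] = −246.135 · ln(0.575828) = 135.853 s.

135.9 s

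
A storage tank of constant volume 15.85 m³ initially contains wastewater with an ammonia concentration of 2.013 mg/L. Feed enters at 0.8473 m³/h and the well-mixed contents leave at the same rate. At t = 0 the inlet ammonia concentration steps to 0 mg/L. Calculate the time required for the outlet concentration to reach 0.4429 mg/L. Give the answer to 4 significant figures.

28.32 h

Unsteady species balance (constant V, well mixed): V dC/dt = Q(C_in − C), so τ = V/Q = 18.7065 h.
C(t) = C_in + (C₀ − C_in) e^(−t/τ). Set C = 0.4429 and solve for t:
e^(−t/τ) = (C − C_in)/(C₀ − C_in) = (0.4429 − 0)/(2.013 − 0) = 0.220020
t = −τ ln(…) = 18.7065 × 1.51404 = 28.3223 h.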